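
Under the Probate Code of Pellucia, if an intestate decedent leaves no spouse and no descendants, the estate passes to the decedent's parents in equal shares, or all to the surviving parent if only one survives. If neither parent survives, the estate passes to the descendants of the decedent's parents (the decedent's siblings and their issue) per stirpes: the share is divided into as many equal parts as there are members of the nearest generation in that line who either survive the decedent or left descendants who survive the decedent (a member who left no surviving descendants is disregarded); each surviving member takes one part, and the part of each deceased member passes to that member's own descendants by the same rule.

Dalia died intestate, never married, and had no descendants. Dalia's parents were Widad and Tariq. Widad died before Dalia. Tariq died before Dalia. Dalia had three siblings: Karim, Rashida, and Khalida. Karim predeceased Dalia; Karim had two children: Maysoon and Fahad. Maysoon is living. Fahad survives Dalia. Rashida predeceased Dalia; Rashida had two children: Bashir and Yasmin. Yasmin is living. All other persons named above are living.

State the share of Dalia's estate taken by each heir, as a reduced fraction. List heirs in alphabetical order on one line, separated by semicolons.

Neither parent survives and there are no descendants, so the estate passes to Dalia's siblings and their issue per stirpes.
The estate is divided into 3 equal shares of 1/3 among Karim, Rashida, Khalida.
Karim predeceased; the 1/3 allotted to Karim's branch passes to Karim's issue by representation.
The 1/3 is divided into 2 equal shares of 1/6 among Maysoon, Fahad.
Maysoon is living and takes 1/6.
Fahad is living and takes 1/6.
Rashida predeceased; the 1/3 allotted to Rashida's branch passes to Rashida's issue by representation.
The 1/3 is divided into 2 equal shares of 1/6 among Bashir, Yasmin.
Bashir is living and takes 1/6.
Yasmin is living and takes 1/6.
Khalida is living and takes 1/3.

Bashir 1/6; Fahad 1/6; Khalida 1/3; Maysoon 1/6; Yasmin 1/6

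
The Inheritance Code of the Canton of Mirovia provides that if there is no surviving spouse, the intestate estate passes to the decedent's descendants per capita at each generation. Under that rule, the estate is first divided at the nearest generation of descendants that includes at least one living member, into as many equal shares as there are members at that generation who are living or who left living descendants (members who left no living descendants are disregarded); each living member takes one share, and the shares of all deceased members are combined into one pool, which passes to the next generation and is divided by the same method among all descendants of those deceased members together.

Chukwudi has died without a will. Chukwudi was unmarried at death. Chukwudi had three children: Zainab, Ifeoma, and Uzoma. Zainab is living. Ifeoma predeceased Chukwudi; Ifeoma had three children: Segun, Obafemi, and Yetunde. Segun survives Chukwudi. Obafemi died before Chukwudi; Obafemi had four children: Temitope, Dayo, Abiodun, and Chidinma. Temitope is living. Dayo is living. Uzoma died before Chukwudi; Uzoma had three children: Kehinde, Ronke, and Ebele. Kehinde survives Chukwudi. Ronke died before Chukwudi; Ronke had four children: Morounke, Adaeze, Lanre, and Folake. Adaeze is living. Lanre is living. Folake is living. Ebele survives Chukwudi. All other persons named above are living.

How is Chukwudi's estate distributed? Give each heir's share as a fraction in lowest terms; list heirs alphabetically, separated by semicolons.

Abiodun 1/36; Adaeze 1/36; Chidinma 1/36; Dayo 1/36; Ebele 1/9; Folake 1/36; Kehinde 1/9; Lanre 1/36; Morounke 1/36; Segun 1/9; Temitope 1/36; Yetunde 1/9; Zainab 1/3

There is no surviving spouse, so the entire estate passes to Chukwudi's descendants per capita at each generation.
At generation 1 (Zainab, Ifeoma, Uzoma) there are 3 shares of (1)/3 = 1/3 each.
Living: Zainab — each takes 1/3.
Deceased: Ifeoma and Uzoma. Their combined 2/3 is pooled and carried to generation 2.
At generation 2 (Segun, Obafemi, Yetunde, Kehinde, Ronke, Ebele) there are 6 shares of (2/3)/6 = 1/9 each.
Living: Segun, Yetunde, Kehinde, and Ebele — each takes 1/9.
Deceased: Obafemi and Ronke. Their combined 2/9 is pooled and carried to generation 3.
At generation 3 (Temitope, Dayo, Abiodun, Chidinma, Morounke, Adaeze, Lanre, Folake) there are 8 shares of (2/9)/8 = 1/36 each.
Living: Temitope, Dayo, Abiodun, Chidinma, Morounke, Adaeze, Lanre, and Folake — each takes 1/36.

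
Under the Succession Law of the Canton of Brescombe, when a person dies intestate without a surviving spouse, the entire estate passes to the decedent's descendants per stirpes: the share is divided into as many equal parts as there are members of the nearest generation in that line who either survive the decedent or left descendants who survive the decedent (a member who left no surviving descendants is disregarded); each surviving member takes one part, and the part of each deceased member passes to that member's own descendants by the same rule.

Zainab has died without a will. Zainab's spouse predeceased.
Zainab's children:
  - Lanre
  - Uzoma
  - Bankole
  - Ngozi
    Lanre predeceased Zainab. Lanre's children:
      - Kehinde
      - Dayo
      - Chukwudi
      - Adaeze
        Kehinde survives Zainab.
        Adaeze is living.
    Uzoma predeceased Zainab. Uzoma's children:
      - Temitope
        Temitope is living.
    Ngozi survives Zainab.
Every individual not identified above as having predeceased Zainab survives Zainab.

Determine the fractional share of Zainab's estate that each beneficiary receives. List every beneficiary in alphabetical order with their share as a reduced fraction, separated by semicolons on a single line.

Adaeze 1/16; Bankole 1/4; Chukwudi 1/16; Dayo 1/16; Kehinde 1/16; Ngozi 1/4; Temitope 1/4

There is no surviving spouse, so the entire estate passes to Zainab's descendants per stirpes.
The estate is divided into 4 equal shares of 1/4 among Lanre, Uzoma, Bankole, Ngozi.
Lanre predeceased; the 1/4 allotted to Lanre's branch passes to Lanre's issue by representation.
The 1/4 is divided into 4 equal shares of 1/16 among Kehinde, Dayo, Chukwudi, Adaeze.
Kehinde is living and takes 1/16.
Dayo is living and takes 1/16.
Chukwudi is living and takes 1/16.
Adaeze is living and takes 1/16.
Uzoma predeceased; the 1/4 allotted to Uzoma's branch passes to Uzoma's issue by representation.
Temitope is the sole taker at this level and receives the full 1/4.
Bankole is living and takes 1/4.
Ngozi is living and takes 1/4.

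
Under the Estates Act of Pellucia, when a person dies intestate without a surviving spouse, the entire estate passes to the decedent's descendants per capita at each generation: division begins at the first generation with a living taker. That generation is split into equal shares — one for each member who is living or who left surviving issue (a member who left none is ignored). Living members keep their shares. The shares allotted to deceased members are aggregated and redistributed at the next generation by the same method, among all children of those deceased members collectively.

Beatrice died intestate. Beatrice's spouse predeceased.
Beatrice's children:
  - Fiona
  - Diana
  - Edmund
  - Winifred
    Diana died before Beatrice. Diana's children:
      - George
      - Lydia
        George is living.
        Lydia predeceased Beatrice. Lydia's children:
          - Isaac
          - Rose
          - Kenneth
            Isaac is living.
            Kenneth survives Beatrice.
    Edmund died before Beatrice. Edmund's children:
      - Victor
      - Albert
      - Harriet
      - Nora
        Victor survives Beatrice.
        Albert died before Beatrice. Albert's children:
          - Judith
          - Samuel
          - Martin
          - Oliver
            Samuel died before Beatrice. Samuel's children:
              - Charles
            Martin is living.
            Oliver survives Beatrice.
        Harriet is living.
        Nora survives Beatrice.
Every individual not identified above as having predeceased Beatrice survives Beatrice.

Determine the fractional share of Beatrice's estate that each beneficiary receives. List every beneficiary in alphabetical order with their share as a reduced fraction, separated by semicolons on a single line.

Charles 1/42; Fiona 1/4; George 1/12; Harriet 1/12; Isaac 1/42; Judith 1/42; Kenneth 1/42; Martin 1/42; Nora 1/12; Oliver 1/42; Rose 1/42; Victor 1/12; Winifred 1/4

There is no surviving spouse, so the entire estate passes to Beatrice's descendants per capita at each generation.
At generation 1 (Fiona, Diana, Edmund, Winifred) there are 4 shares of (1)/4 = 1/4 each.
Living: Fiona and Winifred — each takes 1/4.
Deceased: Diana and Edmund. Their combined 1/2 is pooled and carried to generation 2.
At generation 2 (George, Lydia, Victor, Albert, Harriet, Nora) there are 6 shares of (1/2)/6 = 1/12 each.
Living: George, Victor, Harriet, and Nora — each takes 1/12.
Deceased: Lydia and Albert. Their combined 1/6 is pooled and carried to generation 3.
At generation 3 (Isaac, Rose, Kenneth, Judith, Samuel, Martin, Oliver) there are 7 shares of (1/6)/7 = 1/42 each.
Living: Isaac, Rose, Kenneth, Judith, Martin, and Oliver — each takes 1/42.
Deceased: Samuel. That 1/42 share is carried to generation 4.
At generation 4 (Charles) there are 1 shares of (1/42)/1 = 1/42 each.
Living: Charles — each takes 1/42.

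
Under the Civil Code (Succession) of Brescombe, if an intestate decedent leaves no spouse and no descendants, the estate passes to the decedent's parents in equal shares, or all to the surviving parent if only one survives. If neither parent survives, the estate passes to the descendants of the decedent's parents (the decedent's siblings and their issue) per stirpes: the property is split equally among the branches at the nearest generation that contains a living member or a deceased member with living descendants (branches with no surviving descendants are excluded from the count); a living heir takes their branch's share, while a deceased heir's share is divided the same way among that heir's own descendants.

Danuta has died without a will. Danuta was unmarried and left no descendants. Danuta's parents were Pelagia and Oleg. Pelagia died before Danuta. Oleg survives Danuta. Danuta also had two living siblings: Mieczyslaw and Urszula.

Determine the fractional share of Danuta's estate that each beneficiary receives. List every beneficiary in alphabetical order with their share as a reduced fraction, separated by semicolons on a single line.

Oleg 1

Only one parent, Oleg, survives, so Oleg takes the entire estate. The siblings take nothing because a surviving parent has priority.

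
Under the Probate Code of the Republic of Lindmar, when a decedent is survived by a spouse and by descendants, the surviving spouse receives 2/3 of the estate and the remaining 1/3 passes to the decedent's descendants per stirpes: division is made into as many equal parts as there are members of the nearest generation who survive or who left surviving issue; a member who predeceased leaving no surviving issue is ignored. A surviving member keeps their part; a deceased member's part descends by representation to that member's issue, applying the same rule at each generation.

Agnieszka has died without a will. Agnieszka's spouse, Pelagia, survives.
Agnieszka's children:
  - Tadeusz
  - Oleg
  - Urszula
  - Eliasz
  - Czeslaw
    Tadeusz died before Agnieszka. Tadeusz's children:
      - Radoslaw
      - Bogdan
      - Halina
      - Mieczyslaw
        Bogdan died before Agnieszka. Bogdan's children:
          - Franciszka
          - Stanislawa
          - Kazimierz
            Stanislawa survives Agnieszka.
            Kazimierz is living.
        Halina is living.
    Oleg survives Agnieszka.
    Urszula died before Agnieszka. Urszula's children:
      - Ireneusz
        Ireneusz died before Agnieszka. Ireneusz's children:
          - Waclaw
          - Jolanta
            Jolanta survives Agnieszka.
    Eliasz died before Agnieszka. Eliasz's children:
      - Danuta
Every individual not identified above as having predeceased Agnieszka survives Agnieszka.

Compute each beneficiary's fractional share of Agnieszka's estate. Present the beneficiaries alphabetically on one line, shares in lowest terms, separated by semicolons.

Pelagia, as surviving spouse, takes 2/3.
The remaining 1/3 passes to Agnieszka's descendants per stirpes.
The 1/3 is divided into 5 equal shares of 1/15 among Tadeusz, Oleg, Urszula, Eliasz, Czeslaw.
Tadeusz predeceased; the 1/15 allotted to Tadeusz's branch passes to Tadeusz's issue by representation.
The 1/15 is divided into 4 equal shares of 1/60 among Radoslaw, Bogdan, Halina, Mieczyslaw.
Radoslaw is living and takes 1/60.
Bogdan predeceased; the 1/60 allotted to Bogdan's branch passes to Bogdan's issue by representation.
The 1/60 is divided into 3 equal shares of 1/180 among Franciszka, Stanislawa, Kazimierz.
Franciszka is living and takes 1/180.
Stanislawa is living and takes 1/180.
Kazimierz is living and takes 1/180.
Halina is living and takes 1/60.
Mieczyslaw is living and takes 1/60.
Oleg is living and takes 1/15.
Urszula predeceased; the 1/15 allotted to Urszula's branch passes to Urszula's issue by representation.
Ireneusz's line is the sole branch at this level, so the full 1/15 passes to Ireneusz's issue by representation.
The 1/15 is divided into 2 equal shares of 1/30 among Waclaw, Jolanta.
Waclaw is living and takes 1/30.
Jolanta is living and takes 1/30.
Eliasz predeceased; the 1/15 allotted to Eliasz's branch passes to Eliasz's issue by representation.
Danuta is the sole taker at this level and receives the full 1/15.
Czeslaw is living and takes 1/15.

Czeslaw 1/15; Danuta 1/15; Franciszka 1/180; Halina 1/60; Jolanta 1/30; Kazimierz 1/180; Mieczyslaw 1/60; Oleg 1/15; Pelagia 2/3; Radoslaw 1/60; Stanislawa 1/180; Waclaw 1/30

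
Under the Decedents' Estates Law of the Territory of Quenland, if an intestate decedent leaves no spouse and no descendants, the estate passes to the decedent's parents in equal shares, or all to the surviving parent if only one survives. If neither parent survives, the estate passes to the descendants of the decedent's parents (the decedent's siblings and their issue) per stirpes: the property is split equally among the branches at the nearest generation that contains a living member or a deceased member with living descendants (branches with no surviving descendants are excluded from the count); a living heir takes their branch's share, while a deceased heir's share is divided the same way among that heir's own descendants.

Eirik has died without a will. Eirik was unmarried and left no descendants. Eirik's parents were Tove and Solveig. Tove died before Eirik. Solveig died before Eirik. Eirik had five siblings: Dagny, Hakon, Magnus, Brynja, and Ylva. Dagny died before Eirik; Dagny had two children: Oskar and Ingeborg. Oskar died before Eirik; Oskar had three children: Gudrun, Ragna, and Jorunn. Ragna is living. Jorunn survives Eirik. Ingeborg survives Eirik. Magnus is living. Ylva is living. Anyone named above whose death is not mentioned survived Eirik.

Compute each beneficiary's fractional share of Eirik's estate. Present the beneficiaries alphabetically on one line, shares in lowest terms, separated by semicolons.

Brynja 1/5; Gudrun 1/30; Hakon 1/5; Ingeborg 1/10; Jorunn 1/30; Magnus 1/5; Ragna 1/30; Ylva 1/5

Neither parent survives and there are no descendants, so the estate passes to Eirik's siblings and their issue per stirpes.
The estate is divided into 5 equal shares of 1/5 among Dagny, Hakon, Magnus, Brynja, Ylva.
Dagny predeceased; the 1/5 allotted to Dagny's branch passes to Dagny's issue by representation.
The 1/5 is divided into 2 equal shares of 1/10 among Oskar, Ingeborg.
Oskar predeceased; the 1/10 allotted to Oskar's branch passes to Oskar's issue by representation.
The 1/10 is divided into 3 equal shares of 1/30 among Gudrun, Ragna, Jorunn.
Gudrun is living and takes 1/30.
Ragna is living and takes 1/30.
Jorunn is living and takes 1/30.
Ingeborg is living and takes 1/10.
Hakon is living and takes 1/5.
Magnus is living and takes 1/5.
Brynja is living and takes 1/5.
Ylva is living and takes 1/5.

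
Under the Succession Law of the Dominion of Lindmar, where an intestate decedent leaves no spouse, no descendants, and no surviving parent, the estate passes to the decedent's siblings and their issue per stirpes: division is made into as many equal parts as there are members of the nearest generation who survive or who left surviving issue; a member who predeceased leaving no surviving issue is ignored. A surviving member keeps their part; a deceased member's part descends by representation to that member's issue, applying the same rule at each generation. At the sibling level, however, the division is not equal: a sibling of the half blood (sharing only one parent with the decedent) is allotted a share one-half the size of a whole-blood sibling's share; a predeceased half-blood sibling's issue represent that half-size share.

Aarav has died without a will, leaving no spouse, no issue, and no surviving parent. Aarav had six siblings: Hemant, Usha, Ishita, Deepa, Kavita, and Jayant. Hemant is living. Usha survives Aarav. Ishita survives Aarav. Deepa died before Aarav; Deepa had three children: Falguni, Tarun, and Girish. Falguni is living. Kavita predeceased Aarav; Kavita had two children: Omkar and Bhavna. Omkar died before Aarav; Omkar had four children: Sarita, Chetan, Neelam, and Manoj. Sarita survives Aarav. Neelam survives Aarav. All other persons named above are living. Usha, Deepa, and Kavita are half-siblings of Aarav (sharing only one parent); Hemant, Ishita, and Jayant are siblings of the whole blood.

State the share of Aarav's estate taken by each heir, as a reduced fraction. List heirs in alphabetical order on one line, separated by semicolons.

Bhavna 1/18; Chetan 1/72; Falguni 1/27; Girish 1/27; Hemant 2/9; Ishita 2/9; Jayant 2/9; Manoj 1/72; Neelam 1/72; Sarita 1/72; Tarun 1/27; Usha 1/9

No spouse, descendants, or parent survives, so the estate passes to Aarav's siblings per stirpes.
Half-blood siblings count for one-half the weight of whole-blood siblings at the initial division.
Dividing 1 in proportion to weights (total weight 9/2): Hemant (weight 1) → 2/9; Usha (weight 1/2) → 1/9; Ishita (weight 1) → 2/9; Deepa (weight 1/2) → 1/9; Kavita (weight 1/2) → 1/9; Jayant (weight 1) → 2/9.
Hemant is living and takes 2/9.
Usha is living and takes 1/9.
Ishita is living and takes 2/9.
Deepa predeceased; the 1/9 allotted to Deepa's branch passes to Deepa's issue by representation.
The 1/9 is divided into 3 equal shares of 1/27 among Falguni, Tarun, Girish.
Falguni is living and takes 1/27.
Tarun is living and takes 1/27.
Girish is living and takes 1/27.
Kavita predeceased; the 1/9 allotted to Kavita's branch passes to Kavita's issue by representation.
The 1/9 is divided into 2 equal shares of 1/18 among Omkar, Bhavna.
Omkar predeceased; the 1/18 allotted to Omkar's branch passes to Omkar's issue by representation.
The 1/18 is divided into 4 equal shares of 1/72 among Sarita, Chetan, Neelam, Manoj.
Sarita is living and takes 1/72.
Chetan is living and takes 1/72.
Neelam is living and takes 1/72.
Manoj is living and takes 1/72.
Bhavna is living and takes 1/18.
Jayant is living and takes 2/9.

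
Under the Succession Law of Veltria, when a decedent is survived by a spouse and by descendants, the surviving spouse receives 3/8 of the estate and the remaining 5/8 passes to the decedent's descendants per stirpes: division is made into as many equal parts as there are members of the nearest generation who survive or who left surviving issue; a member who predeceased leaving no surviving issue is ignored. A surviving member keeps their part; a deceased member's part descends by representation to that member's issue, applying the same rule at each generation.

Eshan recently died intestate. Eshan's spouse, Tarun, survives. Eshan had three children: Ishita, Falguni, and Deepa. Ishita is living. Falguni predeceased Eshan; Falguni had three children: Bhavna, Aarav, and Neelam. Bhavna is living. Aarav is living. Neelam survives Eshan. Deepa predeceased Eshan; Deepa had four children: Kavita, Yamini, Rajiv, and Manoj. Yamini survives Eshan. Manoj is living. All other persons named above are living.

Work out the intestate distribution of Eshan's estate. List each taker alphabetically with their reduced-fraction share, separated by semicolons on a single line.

Aarav 5/72; Bhavna 5/72; Ishita 5/24; Kavita 5/96; Manoj 5/96; Neelam 5/72; Rajiv 5/96; Tarun 3/8; Yamini 5/96

Tarun, as surviving spouse, takes 3/8.
The remaining 5/8 passes to Eshan's descendants per stirpes.
The 5/8 is divided into 3 equal shares of 5/24 among Ishita, Falguni, Deepa.
Ishita is living and takes 5/24.
Falguni predeceased; the 5/24 allotted to Falguni's branch passes to Falguni's issue by representation.
The 5/24 is divided into 3 equal shares of 5/72 among Bhavna, Aarav, Neelam.
Bhavna is living and takes 5/72.
Aarav is living and takes 5/72.
Neelam is living and takes 5/72.
Deepa predeceased; the 5/24 allotted to Deepa's branch passes to Deepa's issue by representation.
The 5/24 is divided into 4 equal shares of 5/96 among Kavita, Yamini, Rajiv, Manoj.
Kavita is living and takes 5/96.
Yamini is living and takes 5/96.
Rajiv is living and takes 5/96.
Manoj is living and takes 5/96.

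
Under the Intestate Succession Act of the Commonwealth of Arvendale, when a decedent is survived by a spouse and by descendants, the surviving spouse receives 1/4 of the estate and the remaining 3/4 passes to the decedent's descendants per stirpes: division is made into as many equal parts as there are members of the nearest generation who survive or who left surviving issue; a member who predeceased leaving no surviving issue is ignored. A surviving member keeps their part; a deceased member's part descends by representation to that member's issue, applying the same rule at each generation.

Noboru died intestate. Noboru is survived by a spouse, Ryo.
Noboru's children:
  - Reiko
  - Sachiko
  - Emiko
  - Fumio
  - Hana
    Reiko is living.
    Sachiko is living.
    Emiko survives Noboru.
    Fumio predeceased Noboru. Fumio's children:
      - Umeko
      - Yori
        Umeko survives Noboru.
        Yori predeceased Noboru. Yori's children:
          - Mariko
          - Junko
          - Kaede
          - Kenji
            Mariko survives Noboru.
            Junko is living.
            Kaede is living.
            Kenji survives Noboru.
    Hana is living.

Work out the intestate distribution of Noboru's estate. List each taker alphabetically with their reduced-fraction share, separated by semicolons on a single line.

Ryo, as surviving spouse, takes 1/4.
The remaining 3/4 passes to Noboru's descendants per stirpes.
The 3/4 is divided into 5 equal shares of 3/20 among Reiko, Sachiko, Emiko, Fumio, Hana.
Reiko is living and takes 3/20.
Sachiko is living and takes 3/20.
Emiko is living and takes 3/20.
Fumio predeceased; the 3/20 allotted to Fumio's branch passes to Fumio's issue by representation.
The 3/20 is divided into 2 equal shares of 3/40 among Umeko, Yori.
Umeko is living and takes 3/40.
Yori predeceased; the 3/40 allotted to Yori's branch passes to Yori's issue by representation.
The 3/40 is divided into 4 equal shares of 3/160 among Mariko, Junko, Kaede, Kenji.
Mariko is living and takes 3/160.
Junko is living and takes 3/160.
Kaede is living and takes 3/160.
Kenji is living and takes 3/160.
Hana is living and takes 3/20.

Emiko 3/20; Hana 3/20; Junko 3/160; Kaede 3/160; Kenji 3/160; Mariko 3/160; Reiko 3/20; Ryo 1/4; Sachiko 3/20; Umeko 3/40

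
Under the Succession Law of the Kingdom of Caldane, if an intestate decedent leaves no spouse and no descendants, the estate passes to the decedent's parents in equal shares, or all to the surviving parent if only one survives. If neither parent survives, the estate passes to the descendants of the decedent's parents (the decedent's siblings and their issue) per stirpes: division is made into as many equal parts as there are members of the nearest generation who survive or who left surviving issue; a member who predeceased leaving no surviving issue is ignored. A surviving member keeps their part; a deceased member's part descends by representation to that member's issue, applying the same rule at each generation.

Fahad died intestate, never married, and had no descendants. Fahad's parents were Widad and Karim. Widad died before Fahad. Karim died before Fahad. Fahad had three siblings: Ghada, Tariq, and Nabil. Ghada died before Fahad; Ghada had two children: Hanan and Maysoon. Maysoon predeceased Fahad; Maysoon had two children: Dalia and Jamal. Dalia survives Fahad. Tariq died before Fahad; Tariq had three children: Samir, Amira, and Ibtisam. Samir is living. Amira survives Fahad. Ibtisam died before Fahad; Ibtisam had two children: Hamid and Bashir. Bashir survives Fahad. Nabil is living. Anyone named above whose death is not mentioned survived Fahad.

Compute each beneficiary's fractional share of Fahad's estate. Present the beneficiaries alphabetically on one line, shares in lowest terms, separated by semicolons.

Neither parent survives and there are no descendants, so the estate passes to Fahad's siblings and their issue per stirpes.
The estate is divided into 3 equal shares of 1/3 among Ghada, Tariq, Nabil.
Ghada predeceased; the 1/3 allotted to Ghada's branch passes to Ghada's issue by representation.
The 1/3 is divided into 2 equal shares of 1/6 among Hanan, Maysoon.
Hanan is living and takes 1/6.
Maysoon predeceased; the 1/6 allotted to Maysoon's branch passes to Maysoon's issue by representation.
The 1/6 is divided into 2 equal shares of 1/12 among Dalia, Jamal.
Dalia is living and takes 1/12.
Jamal is living and takes 1/12.
Tariq predeceased; the 1/3 allotted to Tariq's branch passes to Tariq's issue by representation.
The 1/3 is divided into 3 equal shares of 1/9 among Samir, Amira, Ibtisam.
Samir is living and takes 1/9.
Amira is living and takes 1/9.
Ibtisam predeceased; the 1/9 allotted to Ibtisam's branch passes to Ibtisam's issue by representation.
The 1/9 is divided into 2 equal shares of 1/18 among Hamid, Bashir.
Hamid is living and takes 1/18.
Bashir is living and takes 1/18.
Nabil is living and takes 1/3.

Amira 1/9; Bashir 1/18; Dalia 1/12; Hamid 1/18; Hanan 1/6; Jamal 1/12; Nabil 1/3; Samir 1/9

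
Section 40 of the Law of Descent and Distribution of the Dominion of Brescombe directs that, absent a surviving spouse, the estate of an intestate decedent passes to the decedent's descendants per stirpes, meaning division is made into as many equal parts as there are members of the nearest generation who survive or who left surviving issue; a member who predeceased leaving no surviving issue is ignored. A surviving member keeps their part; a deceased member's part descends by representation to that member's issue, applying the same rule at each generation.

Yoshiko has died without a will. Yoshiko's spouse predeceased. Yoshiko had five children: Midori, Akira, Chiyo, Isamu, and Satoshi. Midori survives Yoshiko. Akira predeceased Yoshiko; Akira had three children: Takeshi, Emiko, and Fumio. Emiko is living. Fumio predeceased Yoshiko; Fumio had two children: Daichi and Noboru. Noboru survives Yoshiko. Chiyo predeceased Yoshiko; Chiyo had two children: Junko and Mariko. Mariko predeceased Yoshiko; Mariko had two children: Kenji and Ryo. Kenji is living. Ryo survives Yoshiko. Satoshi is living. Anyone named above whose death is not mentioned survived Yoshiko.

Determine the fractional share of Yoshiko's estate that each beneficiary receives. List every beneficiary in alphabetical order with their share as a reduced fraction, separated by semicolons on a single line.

Daichi 1/30; Emiko 1/15; Isamu 1/5; Junko 1/10; Kenji 1/20; Midori 1/5; Noboru 1/30; Ryo 1/20; Satoshi 1/5; Takeshi 1/15

There is no surviving spouse, so the entire estate passes to Yoshiko's descendants per stirpes.
The estate is divided into 5 equal shares of 1/5 among Midori, Akira, Chiyo, Isamu, Satoshi.
Midori is living and takes 1/5.
Akira predeceased; the 1/5 allotted to Akira's branch passes to Akira's issue by representation.
The 1/5 is divided into 3 equal shares of 1/15 among Takeshi, Emiko, Fumio.
Takeshi is living and takes 1/15.
Emiko is living and takes 1/15.
Fumio predeceased; the 1/15 allotted to Fumio's branch passes to Fumio's issue by representation.
The 1/15 is divided into 2 equal shares of 1/30 among Daichi, Noboru.
Daichi is living and takes 1/30.
Noboru is living and takes 1/30.
Chiyo predeceased; the 1/5 allotted to Chiyo's branch passes to Chiyo's issue by representation.
The 1/5 is divided into 2 equal shares of 1/10 among Junko, Mariko.
Junko is living and takes 1/10.
Mariko predeceased; the 1/10 allotted to Mariko's branch passes to Mariko's issue by representation.
The 1/10 is divided into 2 equal shares of 1/20 among Kenji, Ryo.
Kenji is living and takes 1/20.
Ryo is living and takes 1/20.
Isamu is living and takes 1/5.
Satoshi is living and takes 1/5.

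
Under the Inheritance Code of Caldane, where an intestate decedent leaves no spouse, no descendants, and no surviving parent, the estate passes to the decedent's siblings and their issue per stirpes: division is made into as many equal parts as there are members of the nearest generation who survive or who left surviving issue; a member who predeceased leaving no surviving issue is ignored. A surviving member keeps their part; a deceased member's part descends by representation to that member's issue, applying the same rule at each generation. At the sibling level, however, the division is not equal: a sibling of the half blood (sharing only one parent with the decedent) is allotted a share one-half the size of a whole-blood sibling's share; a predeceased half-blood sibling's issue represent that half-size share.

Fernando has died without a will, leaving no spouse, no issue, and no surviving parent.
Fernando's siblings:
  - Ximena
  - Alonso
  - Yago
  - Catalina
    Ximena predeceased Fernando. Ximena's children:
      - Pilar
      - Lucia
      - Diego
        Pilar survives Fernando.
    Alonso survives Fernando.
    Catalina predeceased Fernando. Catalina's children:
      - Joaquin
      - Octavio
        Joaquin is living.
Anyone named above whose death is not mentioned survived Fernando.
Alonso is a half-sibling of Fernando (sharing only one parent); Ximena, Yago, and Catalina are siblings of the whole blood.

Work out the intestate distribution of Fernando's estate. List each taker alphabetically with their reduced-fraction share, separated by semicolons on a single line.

No spouse, descendants, or parent survives, so the estate passes to Fernando's siblings per stirpes.
Half-blood siblings count for one-half the weight of whole-blood siblings at the initial division.
Dividing 1 in proportion to weights (total weight 7/2): Ximena (weight 1) → 2/7; Alonso (weight 1/2) → 1/7; Yago (weight 1) → 2/7; Catalina (weight 1) → 2/7.
Ximena predeceased; the 2/7 allotted to Ximena's branch passes to Ximena's issue by representation.
The 2/7 is divided into 3 equal shares of 2/21 among Pilar, Lucia, Diego.
Pilar is living and takes 2/21.
Lucia is living and takes 2/21.
Diego is living and takes 2/21.
Alonso is living and takes 1/7.
Yago is living and takes 2/7.
Catalina predeceased; the 2/7 allotted to Catalina's branch passes to Catalina's issue by representation.
The 2/7 is divided into 2 equal shares of 1/7 among Joaquin, Octavio.
Joaquin is living and takes 1/7.
Octavio is living and takes 1/7.

Alonso 1/7; Diego 2/21; Joaquin 1/7; Lucia 2/21; Octavio 1/7; Pilar 2/21; Yago 2/7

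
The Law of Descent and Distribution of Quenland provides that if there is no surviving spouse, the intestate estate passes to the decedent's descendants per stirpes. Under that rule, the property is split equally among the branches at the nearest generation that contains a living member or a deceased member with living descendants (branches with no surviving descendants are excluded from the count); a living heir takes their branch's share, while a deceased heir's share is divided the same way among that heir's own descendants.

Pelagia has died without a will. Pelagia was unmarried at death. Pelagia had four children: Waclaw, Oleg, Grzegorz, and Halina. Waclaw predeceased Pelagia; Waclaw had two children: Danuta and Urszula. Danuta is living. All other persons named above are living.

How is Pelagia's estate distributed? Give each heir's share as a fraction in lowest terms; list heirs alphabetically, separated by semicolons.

There is no surviving spouse, so the entire estate passes to Pelagia's descendants per stirpes.
The estate is divided into 4 equal shares of 1/4 among Waclaw, Oleg, Grzegorz, Halina.
Waclaw predeceased; the 1/4 allotted to Waclaw's branch passes to Waclaw's issue by representation.
The 1/4 is divided into 2 equal shares of 1/8 among Danuta, Urszula.
Danuta is living and takes 1/8.
Urszula is living and takes 1/8.
Oleg is living and takes 1/4.
Grzegorz is living and takes 1/4.
Halina is living and takes 1/4.

Danuta 1/8; Grzegorz 1/4; Halina 1/4; Oleg 1/4; Urszula 1/8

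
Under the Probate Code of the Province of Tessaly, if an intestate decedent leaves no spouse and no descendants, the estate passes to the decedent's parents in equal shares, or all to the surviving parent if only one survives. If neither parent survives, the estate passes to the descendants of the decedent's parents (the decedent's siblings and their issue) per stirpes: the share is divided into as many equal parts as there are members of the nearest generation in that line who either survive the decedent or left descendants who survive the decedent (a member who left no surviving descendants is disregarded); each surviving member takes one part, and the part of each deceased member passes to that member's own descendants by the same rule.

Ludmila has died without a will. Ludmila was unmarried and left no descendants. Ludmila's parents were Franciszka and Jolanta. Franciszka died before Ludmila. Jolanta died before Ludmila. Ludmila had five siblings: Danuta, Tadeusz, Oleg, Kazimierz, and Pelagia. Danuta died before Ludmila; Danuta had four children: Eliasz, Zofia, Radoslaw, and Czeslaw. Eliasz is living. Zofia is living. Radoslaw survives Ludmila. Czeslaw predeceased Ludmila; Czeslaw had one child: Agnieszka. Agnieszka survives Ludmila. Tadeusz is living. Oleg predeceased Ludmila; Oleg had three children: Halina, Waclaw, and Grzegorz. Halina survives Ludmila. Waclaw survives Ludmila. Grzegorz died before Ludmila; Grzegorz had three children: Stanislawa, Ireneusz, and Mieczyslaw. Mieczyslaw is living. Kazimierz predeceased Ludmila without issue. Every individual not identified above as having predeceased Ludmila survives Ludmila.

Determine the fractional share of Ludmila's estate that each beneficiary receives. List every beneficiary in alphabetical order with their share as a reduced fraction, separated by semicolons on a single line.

Neither parent survives and there are no descendants, so the estate passes to Ludmila's siblings and their issue per stirpes.
Kazimierz left no surviving issue, so that branch lapses and is disregarded.
The estate is divided into 4 equal shares of 1/4 among Danuta, Tadeusz, Oleg, Pelagia.
Danuta predeceased; the 1/4 allotted to Danuta's branch passes to Danuta's issue by representation.
The 1/4 is divided into 4 equal shares of 1/16 among Eliasz, Zofia, Radoslaw, Czeslaw.
Eliasz is living and takes 1/16.
Zofia is living and takes 1/16.
Radoslaw is living and takes 1/16.
Czeslaw predeceased; the 1/16 allotted to Czeslaw's branch passes to Czeslaw's issue by representation.
Agnieszka is the sole taker at this level and receives the full 1/16.
Tadeusz is living and takes 1/4.
Oleg predeceased; the 1/4 allotted to Oleg's branch passes to Oleg's issue by representation.
The 1/4 is divided into 3 equal shares of 1/12 among Halina, Waclaw, Grzegorz.
Halina is living and takes 1/12.
Waclaw is living and takes 1/12.
Grzegorz predeceased; the 1/12 allotted to Grzegorz's branch passes to Grzegorz's issue by representation.
The 1/12 is divided into 3 equal shares of 1/36 among Stanislawa, Ireneusz, Mieczyslaw.
Stanislawa is living and takes 1/36.
Ireneusz is living and takes 1/36.
Mieczyslaw is living and takes 1/36.
Pelagia is living and takes 1/4.

Agnieszka 1/16; Eliasz 1/16; Halina 1/12; Ireneusz 1/36; Mieczyslaw 1/36; Pelagia 1/4; Radoslaw 1/16; Stanislawa 1/36; Tadeusz 1/4; Waclaw 1/12; Zofia 1/16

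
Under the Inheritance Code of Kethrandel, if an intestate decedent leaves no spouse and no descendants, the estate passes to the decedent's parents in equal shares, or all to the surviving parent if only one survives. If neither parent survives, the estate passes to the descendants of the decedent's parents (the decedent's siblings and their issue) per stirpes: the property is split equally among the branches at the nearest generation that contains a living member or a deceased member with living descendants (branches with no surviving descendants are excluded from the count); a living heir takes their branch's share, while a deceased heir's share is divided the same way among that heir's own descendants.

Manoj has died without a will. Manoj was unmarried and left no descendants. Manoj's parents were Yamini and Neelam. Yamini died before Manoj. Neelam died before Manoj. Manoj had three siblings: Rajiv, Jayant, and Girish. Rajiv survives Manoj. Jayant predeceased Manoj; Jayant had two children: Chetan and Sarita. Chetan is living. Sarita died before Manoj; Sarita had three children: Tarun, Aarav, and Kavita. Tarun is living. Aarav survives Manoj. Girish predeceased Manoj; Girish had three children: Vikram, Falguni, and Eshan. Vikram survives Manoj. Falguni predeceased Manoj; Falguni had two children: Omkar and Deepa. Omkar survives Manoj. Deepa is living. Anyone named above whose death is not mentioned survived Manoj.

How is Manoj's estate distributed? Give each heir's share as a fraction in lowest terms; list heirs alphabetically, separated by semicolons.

Aarav 1/18; Chetan 1/6; Deepa 1/18; Eshan 1/9; Kavita 1/18; Omkar 1/18; Rajiv 1/3; Tarun 1/18; Vikram 1/9

Neither parent survives and there are no descendants, so the estate passes to Manoj's siblings and their issue per stirpes.
The estate is divided into 3 equal shares of 1/3 among Rajiv, Jayant, Girish.
Rajiv is living and takes 1/3.
Jayant predeceased; the 1/3 allotted to Jayant's branch passes to Jayant's issue by representation.
The 1/3 is divided into 2 equal shares of 1/6 among Chetan, Sarita.
Chetan is living and takes 1/6.
Sarita predeceased; the 1/6 allotted to Sarita's branch passes to Sarita's issue by representation.
The 1/6 is divided into 3 equal shares of 1/18 among Tarun, Aarav, Kavita.
Tarun is living and takes 1/18.
Aarav is living and takes 1/18.
Kavita is living and takes 1/18.
Girish predeceased; the 1/3 allotted to Girish's branch passes to Girish's issue by representation.
The 1/3 is divided into 3 equal shares of 1/9 among Vikram, Falguni, Eshan.
Vikram is living and takes 1/9.
Falguni predeceased; the 1/9 allotted to Falguni's branch passes to Falguni's issue by representation.
The 1/9 is divided into 2 equal shares of 1/18 among Omkar, Deepa.
Omkar is living and takes 1/18.
Deepa is living and takes 1/18.
Eshan is living and takes 1/9.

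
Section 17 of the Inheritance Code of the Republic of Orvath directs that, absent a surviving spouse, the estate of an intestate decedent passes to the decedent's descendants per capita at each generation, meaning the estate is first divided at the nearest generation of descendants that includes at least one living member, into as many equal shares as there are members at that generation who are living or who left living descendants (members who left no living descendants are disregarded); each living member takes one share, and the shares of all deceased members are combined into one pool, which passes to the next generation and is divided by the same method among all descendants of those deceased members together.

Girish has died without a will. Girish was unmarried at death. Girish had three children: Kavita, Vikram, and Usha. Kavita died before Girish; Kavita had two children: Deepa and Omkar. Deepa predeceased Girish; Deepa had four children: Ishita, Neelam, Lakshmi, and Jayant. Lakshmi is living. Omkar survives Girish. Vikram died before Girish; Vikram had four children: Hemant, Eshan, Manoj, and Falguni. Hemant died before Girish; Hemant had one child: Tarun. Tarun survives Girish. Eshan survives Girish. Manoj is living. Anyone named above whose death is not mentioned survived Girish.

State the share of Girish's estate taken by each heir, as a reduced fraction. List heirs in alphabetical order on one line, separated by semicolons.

Eshan 1/9; Falguni 1/9; Ishita 2/45; Jayant 2/45; Lakshmi 2/45; Manoj 1/9; Neelam 2/45; Omkar 1/9; Tarun 2/45; Usha 1/3

There is no surviving spouse, so the entire estate passes to Girish's descendants per capita at each generation.
At generation 1 (Kavita, Vikram, Usha) there are 3 shares of (1)/3 = 1/3 each.
Living: Usha — each takes 1/3.
Deceased: Kavita and Vikram. Their combined 2/3 is pooled and carried to generation 2.
At generation 2 (Deepa, Omkar, Hemant, Eshan, Manoj, Falguni) there are 6 shares of (2/3)/6 = 1/9 each.
Living: Omkar, Eshan, Manoj, and Falguni — each takes 1/9.
Deceased: Deepa and Hemant. Their combined 2/9 is pooled and carried to generation 3.
At generation 3 (Ishita, Neelam, Lakshmi, Jayant, Tarun) there are 5 shares of (2/9)/5 = 2/45 each.
Living: Ishita, Neelam, Lakshmi, Jayant, and Tarun — each takes 2/45.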